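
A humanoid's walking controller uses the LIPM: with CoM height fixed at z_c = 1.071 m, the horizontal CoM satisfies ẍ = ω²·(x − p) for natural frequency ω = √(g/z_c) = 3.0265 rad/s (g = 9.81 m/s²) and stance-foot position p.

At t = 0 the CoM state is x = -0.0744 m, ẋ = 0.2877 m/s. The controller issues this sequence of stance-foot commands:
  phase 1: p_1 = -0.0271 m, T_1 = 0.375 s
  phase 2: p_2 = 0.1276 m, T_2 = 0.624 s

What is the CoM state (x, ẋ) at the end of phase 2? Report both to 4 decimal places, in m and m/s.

x = 0.0922, ẋ = -0.0153

phase 1: p=-0.0271, T=0.375, ωT=1.134937, cosh=1.716211, sinh=1.394768; start (x,ẋ)=(-0.074400, 0.287700) → end (x,ẋ)=(0.024310, 0.294088)
phase 2: p=0.1276, T=0.624, ωT=1.888536, cosh=3.380489, sinh=3.229196; start (x,ẋ)=(0.024310, 0.294088) → end (x,ẋ)=(0.092214, -0.015306)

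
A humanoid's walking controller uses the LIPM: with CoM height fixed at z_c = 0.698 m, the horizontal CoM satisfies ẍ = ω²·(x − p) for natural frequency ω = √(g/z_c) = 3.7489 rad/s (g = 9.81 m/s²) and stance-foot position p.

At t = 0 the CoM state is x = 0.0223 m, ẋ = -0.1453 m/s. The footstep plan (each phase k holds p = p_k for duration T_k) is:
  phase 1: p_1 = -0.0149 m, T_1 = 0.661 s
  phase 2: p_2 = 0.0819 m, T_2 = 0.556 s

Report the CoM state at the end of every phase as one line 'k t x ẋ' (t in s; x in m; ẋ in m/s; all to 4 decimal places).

1 0.6610 -0.0210 -0.0468
2 1.2170 -0.3875 -1.7175

phase 1: p=-0.0149, T=0.661, ωT=2.478023, cosh=6.000794, sinh=5.916885; start (x,ẋ)=(0.022300, -0.145300) → end (x,ẋ)=(-0.020997, -0.046752)
phase 2: p=0.0819, T=0.556, ωT=2.084388, cosh=4.082028, sinh=3.957645; start (x,ẋ)=(-0.020997, -0.046752) → end (x,ẋ)=(-0.387485, -1.717511)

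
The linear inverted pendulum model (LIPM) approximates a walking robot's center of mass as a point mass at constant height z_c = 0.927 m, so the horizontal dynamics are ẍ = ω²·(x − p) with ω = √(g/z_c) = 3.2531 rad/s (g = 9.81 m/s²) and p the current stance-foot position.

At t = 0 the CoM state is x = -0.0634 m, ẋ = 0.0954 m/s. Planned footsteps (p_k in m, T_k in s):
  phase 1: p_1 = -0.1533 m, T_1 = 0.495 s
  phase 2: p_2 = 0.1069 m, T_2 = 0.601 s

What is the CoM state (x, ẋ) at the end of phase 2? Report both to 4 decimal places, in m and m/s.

x = 1.2777, ẋ = 3.9231

phase 1: p=-0.1533, T=0.495, ωT=1.610284, cosh=2.602033, sinh=2.402202; start (x,ẋ)=(-0.063400, 0.095400) → end (x,ẋ)=(0.151069, 0.950767)
phase 2: p=0.1069, T=0.601, ωT=1.955113, cosh=3.603133, sinh=3.461585; start (x,ẋ)=(0.151069, 0.950767) → end (x,ẋ)=(1.277748, 3.923126)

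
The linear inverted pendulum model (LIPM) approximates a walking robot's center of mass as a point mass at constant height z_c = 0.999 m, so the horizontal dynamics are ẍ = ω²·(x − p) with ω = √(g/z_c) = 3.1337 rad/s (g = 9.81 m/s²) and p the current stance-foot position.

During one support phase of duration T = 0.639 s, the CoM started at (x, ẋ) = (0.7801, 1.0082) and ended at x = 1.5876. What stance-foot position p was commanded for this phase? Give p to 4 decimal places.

p = 0.9109

ωT = 3.1337·0.639 = 2.002434; cosh(ωT) = 3.771036, sinh(ωT) = 3.636029
x(T) = p + (x₀−p)·cosh(ωT) + (ẋ₀/ω)·sinh(ωT) ⇒ p·(1 − cosh) = x(T) − x₀·cosh − (ẋ₀/ω)·sinh
numerator   = 1.5876 − (0.7801)·3.771036 − (1.0082/3.1337)·3.636029 = -2.523999
denominator = 1 − 3.771036 = -2.771036
p = -2.523999 / -2.771036 = 0.9109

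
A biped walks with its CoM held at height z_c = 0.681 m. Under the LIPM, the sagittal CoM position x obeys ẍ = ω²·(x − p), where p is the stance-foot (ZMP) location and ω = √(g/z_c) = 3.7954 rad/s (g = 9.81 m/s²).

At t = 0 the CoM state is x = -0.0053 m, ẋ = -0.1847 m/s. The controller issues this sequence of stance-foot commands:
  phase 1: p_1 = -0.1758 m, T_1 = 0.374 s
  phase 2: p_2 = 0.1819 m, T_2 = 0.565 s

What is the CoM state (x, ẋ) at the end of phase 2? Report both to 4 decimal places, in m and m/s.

phase 1: p=-0.1758, T=0.374, ωT=1.419480, cosh=2.188404, sinh=1.946564; start (x,ẋ)=(-0.005300, -0.184700) → end (x,ẋ)=(0.102595, 0.855454)
phase 2: p=0.1819, T=0.565, ωT=2.144401, cosh=4.327032, sinh=4.209894; start (x,ẋ)=(0.102595, 0.855454) → end (x,ẋ)=(0.787622, 2.434422)

x = 0.7876, ẋ = 2.4344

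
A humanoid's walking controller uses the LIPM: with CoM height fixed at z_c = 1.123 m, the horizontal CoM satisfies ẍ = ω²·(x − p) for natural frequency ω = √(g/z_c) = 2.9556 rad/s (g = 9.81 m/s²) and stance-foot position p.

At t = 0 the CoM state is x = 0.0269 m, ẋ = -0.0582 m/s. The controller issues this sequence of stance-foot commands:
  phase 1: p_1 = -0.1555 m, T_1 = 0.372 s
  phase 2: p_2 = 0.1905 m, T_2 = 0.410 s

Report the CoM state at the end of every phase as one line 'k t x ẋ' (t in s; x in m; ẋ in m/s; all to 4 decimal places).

1 0.3720 0.1224 0.6225
2 0.7820 0.3885 0.8303

phase 1: p=-0.1555, T=0.372, ωT=1.099483, cosh=1.667829, sinh=1.334785; start (x,ẋ)=(0.026900, -0.058200) → end (x,ẋ)=(0.122428, 0.622517)
phase 2: p=0.1905, T=0.410, ωT=1.211796, cosh=1.828588, sinh=1.530925; start (x,ẋ)=(0.122428, 0.622517) → end (x,ẋ)=(0.388473, 0.830315)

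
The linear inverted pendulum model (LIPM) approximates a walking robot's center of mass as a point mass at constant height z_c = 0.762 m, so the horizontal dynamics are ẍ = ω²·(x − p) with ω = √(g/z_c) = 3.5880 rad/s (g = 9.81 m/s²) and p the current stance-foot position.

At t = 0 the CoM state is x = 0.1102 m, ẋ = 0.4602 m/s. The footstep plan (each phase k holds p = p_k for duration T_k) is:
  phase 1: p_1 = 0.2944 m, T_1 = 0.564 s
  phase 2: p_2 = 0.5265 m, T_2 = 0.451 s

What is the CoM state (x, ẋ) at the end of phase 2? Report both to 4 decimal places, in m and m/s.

x = -1.1533, ẋ = -5.8327

phase 1: p=0.2944, T=0.564, ωT=2.023632, cosh=3.848964, sinh=3.716790; start (x,ẋ)=(0.110200, 0.460200) → end (x,ẋ)=(0.062139, -0.685169)
phase 2: p=0.5265, T=0.451, ωT=1.618188, cosh=2.621100, sinh=2.422842; start (x,ẋ)=(0.062139, -0.685169) → end (x,ẋ)=(-1.153304, -5.832655)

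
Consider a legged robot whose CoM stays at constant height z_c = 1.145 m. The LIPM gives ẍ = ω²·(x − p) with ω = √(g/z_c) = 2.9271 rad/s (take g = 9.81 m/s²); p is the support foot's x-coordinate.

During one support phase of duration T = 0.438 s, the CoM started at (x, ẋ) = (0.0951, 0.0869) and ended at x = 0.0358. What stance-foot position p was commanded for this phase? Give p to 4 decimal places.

p = 0.2106

ωT = 2.9271·0.438 = 1.282070; cosh(ωT) = 1.940777, sinh(ωT) = 1.663315
x(T) = p + (x₀−p)·cosh(ωT) + (ẋ₀/ω)·sinh(ωT) ⇒ p·(1 − cosh) = x(T) − x₀·cosh − (ẋ₀/ω)·sinh
numerator   = 0.0358 − (0.0951)·1.940777 − (0.0869/2.9271)·1.663315 = -0.198149
denominator = 1 − 1.940777 = -0.940777
p = -0.198149 / -0.940777 = 0.2106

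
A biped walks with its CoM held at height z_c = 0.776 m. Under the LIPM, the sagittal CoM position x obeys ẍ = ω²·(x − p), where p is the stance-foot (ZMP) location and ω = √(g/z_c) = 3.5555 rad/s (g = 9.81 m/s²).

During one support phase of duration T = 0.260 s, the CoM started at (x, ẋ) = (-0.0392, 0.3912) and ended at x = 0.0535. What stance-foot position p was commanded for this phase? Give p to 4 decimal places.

p = 0.0134

ωT = 3.5555·0.260 = 0.924430; cosh(ωT) = 1.458594, sinh(ωT) = 1.061837
x(T) = p + (x₀−p)·cosh(ωT) + (ẋ₀/ω)·sinh(ωT) ⇒ p·(1 − cosh) = x(T) − x₀·cosh − (ẋ₀/ω)·sinh
numerator   = 0.0535 − (-0.0392)·1.458594 − (0.3912/3.5555)·1.061837 = -0.006154
denominator = 1 − 1.458594 = -0.458594
p = -0.006154 / -0.458594 = 0.0134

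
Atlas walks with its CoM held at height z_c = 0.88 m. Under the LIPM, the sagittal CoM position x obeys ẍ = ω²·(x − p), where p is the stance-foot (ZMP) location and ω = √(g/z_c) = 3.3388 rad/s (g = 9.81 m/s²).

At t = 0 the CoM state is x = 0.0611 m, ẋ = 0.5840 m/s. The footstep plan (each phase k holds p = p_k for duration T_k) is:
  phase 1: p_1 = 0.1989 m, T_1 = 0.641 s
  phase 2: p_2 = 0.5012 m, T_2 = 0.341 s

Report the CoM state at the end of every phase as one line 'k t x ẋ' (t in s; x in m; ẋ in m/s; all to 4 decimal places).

1 0.6410 0.3383 0.5881
2 0.9820 0.4675 0.2501

phase 1: p=0.1989, T=0.641, ωT=2.140171, cosh=4.309262, sinh=4.191627; start (x,ẋ)=(0.061100, 0.584000) → end (x,ẋ)=(0.338254, 0.588097)
phase 2: p=0.5012, T=0.341, ωT=1.138531, cosh=1.721234, sinh=1.400944; start (x,ẋ)=(0.338254, 0.588097) → end (x,ẋ)=(0.467495, 0.250079)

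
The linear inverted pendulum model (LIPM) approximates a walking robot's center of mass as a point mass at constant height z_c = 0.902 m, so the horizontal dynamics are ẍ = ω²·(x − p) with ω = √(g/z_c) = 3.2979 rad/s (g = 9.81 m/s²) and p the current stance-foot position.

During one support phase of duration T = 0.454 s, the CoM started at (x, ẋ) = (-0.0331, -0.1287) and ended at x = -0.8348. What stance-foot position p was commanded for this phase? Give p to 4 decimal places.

p = 0.5007

ωT = 3.2979·0.454 = 1.497247; cosh(ωT) = 2.346556, sinh(ωT) = 2.122810
x(T) = p + (x₀−p)·cosh(ωT) + (ẋ₀/ω)·sinh(ωT) ⇒ p·(1 − cosh) = x(T) − x₀·cosh − (ẋ₀/ω)·sinh
numerator   = -0.8348 − (-0.0331)·2.346556 − (-0.1287/3.2979)·2.122810 = -0.674287
denominator = 1 − 2.346556 = -1.346556
p = -0.674287 / -1.346556 = 0.5007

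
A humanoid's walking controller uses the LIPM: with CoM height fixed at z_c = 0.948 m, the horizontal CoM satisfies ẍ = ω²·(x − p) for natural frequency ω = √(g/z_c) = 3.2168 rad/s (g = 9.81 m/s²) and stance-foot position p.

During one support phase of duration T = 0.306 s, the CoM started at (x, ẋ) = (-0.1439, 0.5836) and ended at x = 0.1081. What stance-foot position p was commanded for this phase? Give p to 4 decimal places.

ωT = 3.2168·0.306 = 0.984341; cosh(ωT) = 1.524866, sinh(ωT) = 1.151181
x(T) = p + (x₀−p)·cosh(ωT) + (ẋ₀/ω)·sinh(ωT) ⇒ p·(1 − cosh) = x(T) − x₀·cosh − (ẋ₀/ω)·sinh
numerator   = 0.1081 − (-0.1439)·1.524866 − (0.5836/3.2168)·1.151181 = 0.118678
denominator = 1 − 1.524866 = -0.524866
p = 0.118678 / -0.524866 = -0.2261

p = -0.2261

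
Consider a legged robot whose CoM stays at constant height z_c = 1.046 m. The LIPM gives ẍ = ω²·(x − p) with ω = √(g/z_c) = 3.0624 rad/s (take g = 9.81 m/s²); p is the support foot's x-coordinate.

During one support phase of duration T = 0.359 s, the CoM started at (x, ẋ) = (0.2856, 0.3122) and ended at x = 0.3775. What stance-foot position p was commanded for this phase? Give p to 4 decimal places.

ωT = 3.0624·0.359 = 1.099402; cosh(ωT) = 1.667720, sinh(ωT) = 1.334649
x(T) = p + (x₀−p)·cosh(ωT) + (ẋ₀/ω)·sinh(ωT) ⇒ p·(1 − cosh) = x(T) − x₀·cosh − (ẋ₀/ω)·sinh
numerator   = 0.3775 − (0.2856)·1.667720 − (0.3122/3.0624)·1.334649 = -0.234863
denominator = 1 − 1.667720 = -0.667720
p = -0.234863 / -0.667720 = 0.3517

p = 0.3517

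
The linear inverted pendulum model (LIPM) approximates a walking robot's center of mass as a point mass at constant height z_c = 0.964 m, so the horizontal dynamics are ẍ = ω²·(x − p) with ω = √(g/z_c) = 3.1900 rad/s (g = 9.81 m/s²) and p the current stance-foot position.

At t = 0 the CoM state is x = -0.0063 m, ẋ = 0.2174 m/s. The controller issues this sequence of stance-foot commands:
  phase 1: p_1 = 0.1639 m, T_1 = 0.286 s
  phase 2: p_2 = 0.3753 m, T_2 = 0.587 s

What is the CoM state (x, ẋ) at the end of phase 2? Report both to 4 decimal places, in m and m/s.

x = -1.1623, ẋ = -4.7545

phase 1: p=0.1639, T=0.286, ωT=0.912340, cosh=1.445863, sinh=1.044280; start (x,ẋ)=(-0.006300, 0.217400) → end (x,ẋ)=(-0.011018, -0.252648)
phase 2: p=0.3753, T=0.587, ωT=1.872530, cosh=3.329233, sinh=3.175499; start (x,ẋ)=(-0.011018, -0.252648) → end (x,ẋ)=(-1.162342, -4.754464)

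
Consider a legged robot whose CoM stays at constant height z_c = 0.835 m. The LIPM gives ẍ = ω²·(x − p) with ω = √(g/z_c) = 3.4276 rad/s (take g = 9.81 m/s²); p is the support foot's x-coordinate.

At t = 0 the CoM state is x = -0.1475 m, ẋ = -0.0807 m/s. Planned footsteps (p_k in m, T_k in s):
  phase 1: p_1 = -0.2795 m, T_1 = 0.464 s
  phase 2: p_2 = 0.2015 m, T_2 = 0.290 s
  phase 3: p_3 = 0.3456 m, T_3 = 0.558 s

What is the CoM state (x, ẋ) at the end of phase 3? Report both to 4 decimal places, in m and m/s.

phase 1: p=-0.2795, T=0.464, ωT=1.590406, cosh=2.554792, sinh=2.350950; start (x,ẋ)=(-0.147500, -0.080700) → end (x,ẋ)=(0.002381, 0.857499)
phase 2: p=0.2015, T=0.290, ωT=0.994004, cosh=1.536062, sinh=1.165970; start (x,ẋ)=(0.002381, 0.857499) → end (x,ẋ)=(0.187338, 0.521399)
phase 3: p=0.3456, T=0.558, ωT=1.912601, cosh=3.459185, sinh=3.311490; start (x,ẋ)=(0.187338, 0.521399) → end (x,ẋ)=(0.301879, 0.007270)

x = 0.3019, ẋ = 0.0073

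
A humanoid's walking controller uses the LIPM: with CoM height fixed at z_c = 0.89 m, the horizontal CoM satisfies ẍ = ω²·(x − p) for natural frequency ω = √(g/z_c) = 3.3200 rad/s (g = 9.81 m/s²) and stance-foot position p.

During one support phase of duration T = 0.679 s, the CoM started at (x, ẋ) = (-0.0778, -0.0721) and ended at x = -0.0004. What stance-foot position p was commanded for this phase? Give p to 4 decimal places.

ωT = 3.3200·0.679 = 2.254280; cosh(ωT) = 4.816690, sinh(ωT) = 4.711741
x(T) = p + (x₀−p)·cosh(ωT) + (ẋ₀/ω)·sinh(ωT) ⇒ p·(1 − cosh) = x(T) − x₀·cosh − (ẋ₀/ω)·sinh
numerator   = -0.0004 − (-0.0778)·4.816690 − (-0.0721/3.3200)·4.711741 = 0.476663
denominator = 1 − 4.816690 = -3.816690
p = 0.476663 / -3.816690 = -0.1249

p = -0.1249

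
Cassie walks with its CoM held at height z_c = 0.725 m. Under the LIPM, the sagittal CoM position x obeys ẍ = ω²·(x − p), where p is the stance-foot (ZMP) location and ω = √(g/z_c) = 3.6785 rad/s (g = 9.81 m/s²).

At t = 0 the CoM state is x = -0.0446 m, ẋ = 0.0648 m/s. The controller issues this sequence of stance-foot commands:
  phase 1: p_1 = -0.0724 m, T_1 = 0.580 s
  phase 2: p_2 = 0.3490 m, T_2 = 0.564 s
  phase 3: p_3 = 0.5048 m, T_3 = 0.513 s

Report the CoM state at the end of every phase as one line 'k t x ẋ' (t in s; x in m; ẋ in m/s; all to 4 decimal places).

phase 1: p=-0.0724, T=0.580, ωT=2.133530, cosh=4.281521, sinh=4.163103; start (x,ẋ)=(-0.044600, 0.064800) → end (x,ẋ)=(0.119963, 0.703171)
phase 2: p=0.3490, T=0.564, ωT=2.074674, cosh=4.043774, sinh=3.918177; start (x,ẋ)=(0.119963, 0.703171) → end (x,ẋ)=(0.171813, -0.457649)
phase 3: p=0.5048, T=0.513, ωT=1.887071, cosh=3.375760, sinh=3.224245; start (x,ẋ)=(0.171813, -0.457649) → end (x,ẋ)=(-1.020418, -5.494267)

1 0.5800 0.1200 0.7032
2 1.1440 0.1718 -0.4576
3 1.6570 -1.0204 -5.4943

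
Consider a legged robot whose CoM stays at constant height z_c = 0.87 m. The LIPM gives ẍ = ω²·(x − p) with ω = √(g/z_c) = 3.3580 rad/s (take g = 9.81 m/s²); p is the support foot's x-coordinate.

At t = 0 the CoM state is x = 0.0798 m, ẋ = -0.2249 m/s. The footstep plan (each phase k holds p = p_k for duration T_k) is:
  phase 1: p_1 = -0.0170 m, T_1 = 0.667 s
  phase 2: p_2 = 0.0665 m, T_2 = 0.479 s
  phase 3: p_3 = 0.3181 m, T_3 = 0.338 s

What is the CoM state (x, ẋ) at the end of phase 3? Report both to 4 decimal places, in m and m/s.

x = 1.4119, ẋ = 3.9587

phase 1: p=-0.0170, T=0.667, ωT=2.239786, cosh=4.748901, sinh=4.642420; start (x,ẋ)=(0.079800, -0.224900) → end (x,ẋ)=(0.131770, 0.441011)
phase 2: p=0.0665, T=0.479, ωT=1.608482, cosh=2.597707, sinh=2.397516; start (x,ẋ)=(0.131770, 0.441011) → end (x,ẋ)=(0.550923, 1.671100)
phase 3: p=0.3181, T=0.338, ωT=1.135004, cosh=1.716303, sinh=1.394883; start (x,ẋ)=(0.550923, 1.671100) → end (x,ẋ)=(1.411854, 3.958661)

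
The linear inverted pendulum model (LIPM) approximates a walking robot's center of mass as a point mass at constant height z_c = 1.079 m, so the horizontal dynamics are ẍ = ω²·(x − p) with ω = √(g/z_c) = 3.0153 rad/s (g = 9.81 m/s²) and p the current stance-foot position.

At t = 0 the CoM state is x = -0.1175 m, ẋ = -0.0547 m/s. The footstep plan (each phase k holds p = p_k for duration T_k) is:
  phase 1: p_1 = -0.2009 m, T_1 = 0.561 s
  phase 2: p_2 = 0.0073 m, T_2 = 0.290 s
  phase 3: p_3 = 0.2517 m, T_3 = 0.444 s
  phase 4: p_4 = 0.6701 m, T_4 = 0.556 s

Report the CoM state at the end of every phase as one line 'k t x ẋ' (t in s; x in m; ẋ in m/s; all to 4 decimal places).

1 0.5610 -0.0144 0.5059
2 0.8510 0.1428 0.6470
3 1.2950 0.4109 0.7358
4 1.8510 0.5825 0.0197

phase 1: p=-0.2009, T=0.561, ωT=1.691583, cosh=2.806148, sinh=2.621920; start (x,ẋ)=(-0.117500, -0.054700) → end (x,ẋ)=(-0.014431, 0.505854)
phase 2: p=0.0073, T=0.290, ωT=0.874437, cosh=1.407311, sinh=0.990214; start (x,ẋ)=(-0.014431, 0.505854) → end (x,ẋ)=(0.142838, 0.647009)
phase 3: p=0.2517, T=0.444, ωT=1.338793, cosh=2.038300, sinh=1.776138; start (x,ẋ)=(0.142838, 0.647009) → end (x,ẋ)=(0.410923, 0.735780)
phase 4: p=0.6701, T=0.556, ωT=1.676507, cosh=2.766936, sinh=2.579910; start (x,ẋ)=(0.410923, 0.735780) → end (x,ẋ)=(0.582511, 0.019665)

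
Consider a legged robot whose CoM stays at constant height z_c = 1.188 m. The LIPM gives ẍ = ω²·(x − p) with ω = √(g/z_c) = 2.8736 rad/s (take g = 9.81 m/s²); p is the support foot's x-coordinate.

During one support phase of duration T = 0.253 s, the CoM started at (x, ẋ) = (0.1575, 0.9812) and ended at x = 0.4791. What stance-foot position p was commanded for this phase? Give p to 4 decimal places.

ωT = 2.8736·0.253 = 0.727021; cosh(ωT) = 1.276127, sinh(ωT) = 0.792780
x(T) = p + (x₀−p)·cosh(ωT) + (ẋ₀/ω)·sinh(ωT) ⇒ p·(1 − cosh) = x(T) − x₀·cosh − (ẋ₀/ω)·sinh
numerator   = 0.4791 − (0.1575)·1.276127 − (0.9812/2.8736)·0.792780 = 0.007413
denominator = 1 − 1.276127 = -0.276127
p = 0.007413 / -0.276127 = -0.0268

p = -0.0268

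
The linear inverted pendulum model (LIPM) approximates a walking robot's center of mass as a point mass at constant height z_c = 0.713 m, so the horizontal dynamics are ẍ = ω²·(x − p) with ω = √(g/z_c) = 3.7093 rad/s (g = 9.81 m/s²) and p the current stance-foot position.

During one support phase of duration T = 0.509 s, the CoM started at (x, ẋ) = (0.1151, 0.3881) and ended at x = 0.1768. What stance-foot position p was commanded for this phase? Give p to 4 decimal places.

ωT = 3.7093·0.509 = 1.888034; cosh(ωT) = 3.378867, sinh(ωT) = 3.227498
x(T) = p + (x₀−p)·cosh(ωT) + (ẋ₀/ω)·sinh(ωT) ⇒ p·(1 − cosh) = x(T) − x₀·cosh − (ẋ₀/ω)·sinh
numerator   = 0.1768 − (0.1151)·3.378867 − (0.3881/3.7093)·3.227498 = -0.549797
denominator = 1 − 3.378867 = -2.378867
p = -0.549797 / -2.378867 = 0.2311

p = 0.2311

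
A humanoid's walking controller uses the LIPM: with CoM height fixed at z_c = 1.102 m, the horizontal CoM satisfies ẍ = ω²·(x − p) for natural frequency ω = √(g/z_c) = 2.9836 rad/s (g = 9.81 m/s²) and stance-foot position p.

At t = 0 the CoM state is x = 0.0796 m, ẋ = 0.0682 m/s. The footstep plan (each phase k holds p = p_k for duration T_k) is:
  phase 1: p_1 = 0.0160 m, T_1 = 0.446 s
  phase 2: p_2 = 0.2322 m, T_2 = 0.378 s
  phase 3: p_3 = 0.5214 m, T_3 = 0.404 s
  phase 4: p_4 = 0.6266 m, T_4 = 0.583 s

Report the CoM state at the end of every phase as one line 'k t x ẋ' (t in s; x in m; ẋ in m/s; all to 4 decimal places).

1 0.4460 0.1849 0.4719
2 0.8240 0.3703 0.6104
3 1.2280 0.5573 0.4251
4 1.8110 0.8163 0.6770

phase 1: p=0.0160, T=0.446, ωT=1.330686, cosh=2.023966, sinh=1.759670; start (x,ẋ)=(0.079600, 0.068200) → end (x,ẋ)=(0.184947, 0.471944)
phase 2: p=0.2322, T=0.378, ωT=1.127801, cosh=1.706300, sinh=1.382556; start (x,ẋ)=(0.184947, 0.471944) → end (x,ẋ)=(0.370265, 0.610361)
phase 3: p=0.5214, T=0.404, ωT=1.205374, cosh=1.818794, sinh=1.519214; start (x,ẋ)=(0.370265, 0.610361) → end (x,ẋ)=(0.557305, 0.425066)
phase 4: p=0.6266, T=0.583, ωT=1.739439, cosh=2.934883, sinh=2.759264; start (x,ẋ)=(0.557305, 0.425066) → end (x,ẋ)=(0.816332, 0.677044)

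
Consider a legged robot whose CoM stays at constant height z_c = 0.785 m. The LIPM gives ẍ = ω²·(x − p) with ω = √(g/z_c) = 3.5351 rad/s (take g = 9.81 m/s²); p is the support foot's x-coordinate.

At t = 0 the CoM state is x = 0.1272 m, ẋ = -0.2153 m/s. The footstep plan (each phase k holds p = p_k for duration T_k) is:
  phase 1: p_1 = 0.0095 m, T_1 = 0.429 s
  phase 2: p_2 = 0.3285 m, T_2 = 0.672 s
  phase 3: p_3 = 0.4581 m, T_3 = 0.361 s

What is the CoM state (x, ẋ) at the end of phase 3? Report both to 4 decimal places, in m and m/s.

phase 1: p=0.0095, T=0.429, ωT=1.516558, cosh=2.387990, sinh=2.168524; start (x,ẋ)=(0.127200, -0.215300) → end (x,ẋ)=(0.158496, 0.388148)
phase 2: p=0.3285, T=0.672, ωT=2.375587, cosh=5.425144, sinh=5.332184; start (x,ẋ)=(0.158496, 0.388148) → end (x,ẋ)=(-0.008333, -1.098789)
phase 3: p=0.4581, T=0.361, ωT=1.276171, cosh=1.930999, sinh=1.651895; start (x,ẋ)=(-0.008333, -1.098789) → end (x,ẋ)=(-0.956028, -4.845550)

x = -0.9560, ẋ = -4.8456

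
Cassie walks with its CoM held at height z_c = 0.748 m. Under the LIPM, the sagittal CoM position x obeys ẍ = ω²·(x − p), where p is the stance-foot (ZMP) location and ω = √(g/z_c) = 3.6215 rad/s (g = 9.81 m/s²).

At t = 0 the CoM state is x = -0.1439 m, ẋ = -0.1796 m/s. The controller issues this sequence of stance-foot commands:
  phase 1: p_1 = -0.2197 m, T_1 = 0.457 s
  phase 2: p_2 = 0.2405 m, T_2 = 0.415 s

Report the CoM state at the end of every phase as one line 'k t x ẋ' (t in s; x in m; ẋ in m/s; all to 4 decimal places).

1 0.4570 -0.1391 0.2050
2 0.8720 -0.5341 -2.4536

phase 1: p=-0.2197, T=0.457, ωT=1.655026, cosh=2.712150, sinh=2.521063; start (x,ẋ)=(-0.143900, -0.179600) → end (x,ẋ)=(-0.139145, 0.204954)
phase 2: p=0.2405, T=0.415, ωT=1.502922, cosh=2.358642, sinh=2.136163; start (x,ẋ)=(-0.139145, 0.204954) → end (x,ẋ)=(-0.534054, -2.453567)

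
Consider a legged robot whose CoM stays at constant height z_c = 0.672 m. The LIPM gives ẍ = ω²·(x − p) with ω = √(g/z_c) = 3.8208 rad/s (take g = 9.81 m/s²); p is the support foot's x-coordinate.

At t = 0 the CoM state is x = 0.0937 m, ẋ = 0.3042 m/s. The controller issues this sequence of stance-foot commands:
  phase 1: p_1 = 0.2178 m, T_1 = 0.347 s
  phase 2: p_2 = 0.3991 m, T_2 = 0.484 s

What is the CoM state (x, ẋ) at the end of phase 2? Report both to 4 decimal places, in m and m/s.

phase 1: p=0.2178, T=0.347, ωT=1.325818, cosh=2.015424, sinh=1.749838; start (x,ẋ)=(0.093700, 0.304200) → end (x,ẋ)=(0.107002, -0.216614)
phase 2: p=0.3991, T=0.484, ωT=1.849267, cosh=3.256257, sinh=3.098904; start (x,ẋ)=(0.107002, -0.216614) → end (x,ẋ)=(-0.727732, -4.163870)

x = -0.7277, ẋ = -4.1639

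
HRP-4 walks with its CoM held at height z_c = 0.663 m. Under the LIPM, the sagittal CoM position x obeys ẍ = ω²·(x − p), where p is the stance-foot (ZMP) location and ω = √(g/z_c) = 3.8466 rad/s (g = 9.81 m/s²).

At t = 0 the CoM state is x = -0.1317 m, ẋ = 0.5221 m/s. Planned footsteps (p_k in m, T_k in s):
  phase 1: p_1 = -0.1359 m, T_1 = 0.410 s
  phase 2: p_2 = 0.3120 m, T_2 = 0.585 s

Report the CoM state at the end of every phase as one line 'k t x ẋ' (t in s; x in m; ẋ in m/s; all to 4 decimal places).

phase 1: p=-0.1359, T=0.410, ωT=1.577106, cosh=2.523749, sinh=2.317177; start (x,ẋ)=(-0.131700, 0.522100) → end (x,ẋ)=(0.189211, 1.355085)
phase 2: p=0.3120, T=0.585, ωT=2.250261, cosh=4.797792, sinh=4.692420; start (x,ẋ)=(0.189211, 1.355085) → end (x,ẋ)=(1.375934, 4.285087)

1 0.4100 0.1892 1.3551
2 0.9950 1.3759 4.2851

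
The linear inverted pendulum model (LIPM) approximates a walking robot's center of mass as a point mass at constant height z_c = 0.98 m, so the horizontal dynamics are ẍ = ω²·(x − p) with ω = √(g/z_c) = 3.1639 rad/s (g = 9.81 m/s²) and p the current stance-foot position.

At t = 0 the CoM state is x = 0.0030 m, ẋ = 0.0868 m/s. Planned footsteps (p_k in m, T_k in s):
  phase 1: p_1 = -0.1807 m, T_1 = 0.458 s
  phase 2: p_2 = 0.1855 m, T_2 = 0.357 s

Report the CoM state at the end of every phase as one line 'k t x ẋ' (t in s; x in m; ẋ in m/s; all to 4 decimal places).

1 0.4580 0.2873 1.3645
2 0.8150 0.9569 2.7776

phase 1: p=-0.1807, T=0.458, ωT=1.449066, cosh=2.246962, sinh=2.012173; start (x,ẋ)=(0.003000, 0.086800) → end (x,ẋ)=(0.287270, 1.364528)
phase 2: p=0.1855, T=0.357, ωT=1.129512, cosh=1.708669, sinh=1.385478; start (x,ẋ)=(0.287270, 1.364528) → end (x,ẋ)=(0.956921, 2.777637)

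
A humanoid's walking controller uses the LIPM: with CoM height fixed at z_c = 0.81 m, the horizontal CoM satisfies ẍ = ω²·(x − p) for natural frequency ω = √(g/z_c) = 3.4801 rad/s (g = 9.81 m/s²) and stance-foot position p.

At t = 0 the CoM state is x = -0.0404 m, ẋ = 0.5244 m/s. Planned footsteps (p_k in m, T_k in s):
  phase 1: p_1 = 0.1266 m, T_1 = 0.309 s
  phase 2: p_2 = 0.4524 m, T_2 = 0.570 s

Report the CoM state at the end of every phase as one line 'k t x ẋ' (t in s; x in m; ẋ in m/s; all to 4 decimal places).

phase 1: p=0.1266, T=0.309, ωT=1.075351, cosh=1.636100, sinh=1.294922; start (x,ẋ)=(-0.040400, 0.524400) → end (x,ẋ)=(0.048497, 0.105392)
phase 2: p=0.4524, T=0.570, ωT=1.983657, cosh=3.703422, sinh=3.565856; start (x,ẋ)=(0.048497, 0.105392) → end (x,ẋ)=(-0.935434, -4.621936)

1 0.3090 0.0485 0.1054
2 0.8790 -0.9354 -4.6219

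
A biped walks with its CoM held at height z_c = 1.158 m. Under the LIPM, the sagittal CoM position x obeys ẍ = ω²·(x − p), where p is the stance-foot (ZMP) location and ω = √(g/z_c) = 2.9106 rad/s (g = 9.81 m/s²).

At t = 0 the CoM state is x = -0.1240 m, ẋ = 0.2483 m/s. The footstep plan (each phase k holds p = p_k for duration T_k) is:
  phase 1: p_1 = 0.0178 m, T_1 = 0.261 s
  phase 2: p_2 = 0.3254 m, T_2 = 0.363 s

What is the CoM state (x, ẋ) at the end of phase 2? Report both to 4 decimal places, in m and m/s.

x = -0.3626, ẋ = -1.5837

phase 1: p=0.0178, T=0.261, ωT=0.759667, cosh=1.302693, sinh=0.834871; start (x,ẋ)=(-0.124000, 0.248300) → end (x,ẋ)=(-0.095700, -0.021112)
phase 2: p=0.3254, T=0.363, ωT=1.056548, cosh=1.612039, sinh=1.264385; start (x,ẋ)=(-0.095700, -0.021112) → end (x,ẋ)=(-0.362601, -1.583731)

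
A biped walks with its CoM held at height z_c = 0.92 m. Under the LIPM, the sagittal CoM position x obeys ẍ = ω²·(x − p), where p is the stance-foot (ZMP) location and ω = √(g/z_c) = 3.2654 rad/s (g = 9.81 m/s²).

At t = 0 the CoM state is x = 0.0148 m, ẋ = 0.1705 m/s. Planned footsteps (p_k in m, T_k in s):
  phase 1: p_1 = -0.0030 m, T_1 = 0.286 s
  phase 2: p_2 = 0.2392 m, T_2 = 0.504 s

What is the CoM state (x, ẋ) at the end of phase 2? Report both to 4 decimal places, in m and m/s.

x = 0.0485, ẋ = -0.4617

phase 1: p=-0.0030, T=0.286, ωT=0.933904, cosh=1.468720, sinh=1.075704; start (x,ẋ)=(0.014800, 0.170500) → end (x,ẋ)=(0.079310, 0.312941)
phase 2: p=0.2392, T=0.504, ωT=1.645762, cosh=2.688911, sinh=2.496046; start (x,ẋ)=(0.079310, 0.312941) → end (x,ẋ)=(0.048480, -0.461725)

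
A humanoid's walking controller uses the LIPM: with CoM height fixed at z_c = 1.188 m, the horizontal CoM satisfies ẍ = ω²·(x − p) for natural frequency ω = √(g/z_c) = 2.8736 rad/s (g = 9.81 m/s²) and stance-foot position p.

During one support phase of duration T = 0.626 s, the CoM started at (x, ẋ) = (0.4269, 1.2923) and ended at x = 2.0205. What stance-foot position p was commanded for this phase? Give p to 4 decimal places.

p = 0.2976

ωT = 2.8736·0.626 = 1.798874; cosh(ωT) = 3.104161, sinh(ωT) = 2.938676
x(T) = p + (x₀−p)·cosh(ωT) + (ẋ₀/ω)·sinh(ωT) ⇒ p·(1 − cosh) = x(T) − x₀·cosh − (ẋ₀/ω)·sinh
numerator   = 2.0205 − (0.4269)·3.104161 − (1.2923/2.8736)·2.938676 = -0.626232
denominator = 1 − 3.104161 = -2.104161
p = -0.626232 / -2.104161 = 0.2976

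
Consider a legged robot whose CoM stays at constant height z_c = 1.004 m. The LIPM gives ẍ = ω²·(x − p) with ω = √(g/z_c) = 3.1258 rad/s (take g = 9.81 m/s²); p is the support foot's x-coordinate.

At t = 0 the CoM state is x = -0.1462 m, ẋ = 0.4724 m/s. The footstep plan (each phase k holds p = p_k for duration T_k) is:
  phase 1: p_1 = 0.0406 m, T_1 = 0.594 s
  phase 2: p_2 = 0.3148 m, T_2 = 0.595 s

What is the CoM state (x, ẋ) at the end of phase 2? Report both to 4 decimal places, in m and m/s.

phase 1: p=0.0406, T=0.594, ωT=1.856725, cosh=3.279459, sinh=3.123276; start (x,ẋ)=(-0.146200, 0.472400) → end (x,ẋ)=(-0.099984, -0.274463)
phase 2: p=0.3148, T=0.595, ωT=1.859851, cosh=3.289238, sinh=3.133542; start (x,ẋ)=(-0.099984, -0.274463) → end (x,ẋ)=(-1.324667, -4.965514)

x = -1.3247, ẋ = -4.9655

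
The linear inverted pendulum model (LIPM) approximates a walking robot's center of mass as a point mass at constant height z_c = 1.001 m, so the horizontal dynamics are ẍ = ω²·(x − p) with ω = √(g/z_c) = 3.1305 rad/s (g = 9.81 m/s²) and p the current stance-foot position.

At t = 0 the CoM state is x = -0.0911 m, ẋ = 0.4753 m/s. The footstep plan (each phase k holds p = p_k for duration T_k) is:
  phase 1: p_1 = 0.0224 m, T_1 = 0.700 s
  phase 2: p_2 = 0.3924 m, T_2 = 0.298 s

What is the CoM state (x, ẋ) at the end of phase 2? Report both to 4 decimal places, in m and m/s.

phase 1: p=0.0224, T=0.700, ωT=2.191350, cosh=4.529525, sinh=4.417759; start (x,ẋ)=(-0.091100, 0.475300) → end (x,ẋ)=(0.179042, 0.583201)
phase 2: p=0.3924, T=0.298, ωT=0.932889, cosh=1.467629, sinh=1.074213; start (x,ẋ)=(0.179042, 0.583201) → end (x,ẋ)=(0.279392, 0.138437)

x = 0.2794, ẋ = 0.1384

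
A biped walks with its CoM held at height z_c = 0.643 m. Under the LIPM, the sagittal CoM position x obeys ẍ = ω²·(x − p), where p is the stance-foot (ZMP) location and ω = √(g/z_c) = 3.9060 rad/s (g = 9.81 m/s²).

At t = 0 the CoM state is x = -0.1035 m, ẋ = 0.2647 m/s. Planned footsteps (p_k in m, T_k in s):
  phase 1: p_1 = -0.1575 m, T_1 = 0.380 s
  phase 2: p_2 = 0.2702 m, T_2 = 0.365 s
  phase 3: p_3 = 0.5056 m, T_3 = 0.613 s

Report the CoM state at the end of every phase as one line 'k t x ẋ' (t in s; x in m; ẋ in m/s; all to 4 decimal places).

1 0.3800 0.1095 1.0553
2 0.7450 0.4463 1.0921
3 1.3580 1.6973 4.7754

phase 1: p=-0.1575, T=0.380, ωT=1.484280, cosh=2.319227, sinh=2.092561; start (x,ẋ)=(-0.103500, 0.264700) → end (x,ẋ)=(0.109546, 1.055271)
phase 2: p=0.2702, T=0.365, ωT=1.425690, cosh=2.200535, sinh=1.960193; start (x,ẋ)=(0.109546, 1.055271) → end (x,ẋ)=(0.446254, 1.092111)
phase 3: p=0.5056, T=0.613, ωT=2.394378, cosh=5.526304, sinh=5.435074; start (x,ẋ)=(0.446254, 1.092111) → end (x,ẋ)=(1.697271, 4.775447)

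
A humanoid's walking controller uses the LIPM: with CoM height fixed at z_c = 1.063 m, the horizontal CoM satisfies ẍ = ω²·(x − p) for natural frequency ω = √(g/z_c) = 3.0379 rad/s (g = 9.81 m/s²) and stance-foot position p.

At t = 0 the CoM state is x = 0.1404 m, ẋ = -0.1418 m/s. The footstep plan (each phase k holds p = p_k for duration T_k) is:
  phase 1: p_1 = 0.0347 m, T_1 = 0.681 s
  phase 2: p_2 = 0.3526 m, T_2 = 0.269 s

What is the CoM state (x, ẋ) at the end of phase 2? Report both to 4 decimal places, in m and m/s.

phase 1: p=0.0347, T=0.681, ωT=2.068810, cosh=4.020867, sinh=3.894531; start (x,ẋ)=(0.140400, -0.141800) → end (x,ẋ)=(0.277921, 0.680398)
phase 2: p=0.3526, T=0.269, ωT=0.817195, cosh=1.352904, sinh=0.911236; start (x,ẋ)=(0.277921, 0.680398) → end (x,ẋ)=(0.455655, 0.713784)

x = 0.4557, ẋ = 0.7138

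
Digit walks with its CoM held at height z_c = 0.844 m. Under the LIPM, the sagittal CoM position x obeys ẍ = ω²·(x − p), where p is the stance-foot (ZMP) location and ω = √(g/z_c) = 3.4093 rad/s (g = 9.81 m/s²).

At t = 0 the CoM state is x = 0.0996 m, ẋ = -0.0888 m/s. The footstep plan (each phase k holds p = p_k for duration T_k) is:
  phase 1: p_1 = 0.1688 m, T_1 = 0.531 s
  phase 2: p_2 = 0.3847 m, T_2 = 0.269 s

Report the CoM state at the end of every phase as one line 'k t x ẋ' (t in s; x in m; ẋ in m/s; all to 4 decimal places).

phase 1: p=0.1688, T=0.531, ωT=1.810338, cosh=3.138057, sinh=2.974458; start (x,ẋ)=(0.099600, -0.088800) → end (x,ẋ)=(-0.125827, -0.980404)
phase 2: p=0.3847, T=0.269, ωT=0.917102, cosh=1.450852, sinh=1.051176; start (x,ẋ)=(-0.125827, -0.980404) → end (x,ẋ)=(-0.658284, -3.252037)

1 0.5310 -0.1258 -0.9804
2 0.8000 -0.6583 -3.2520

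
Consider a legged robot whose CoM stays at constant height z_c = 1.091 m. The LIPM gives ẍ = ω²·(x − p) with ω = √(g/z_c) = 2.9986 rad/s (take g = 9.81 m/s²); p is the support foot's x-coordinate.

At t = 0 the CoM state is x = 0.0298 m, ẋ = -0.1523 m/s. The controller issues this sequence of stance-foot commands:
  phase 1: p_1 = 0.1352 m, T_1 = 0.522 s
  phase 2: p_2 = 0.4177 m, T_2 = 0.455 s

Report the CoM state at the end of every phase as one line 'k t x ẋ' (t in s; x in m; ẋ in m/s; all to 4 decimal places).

1 0.5220 -0.2441 -1.1032
2 0.9770 -1.6346 -5.9288

phase 1: p=0.1352, T=0.522, ωT=1.565269, cosh=2.496497, sinh=2.287465; start (x,ẋ)=(0.029800, -0.152300) → end (x,ẋ)=(-0.244112, -1.103176)
phase 2: p=0.4177, T=0.455, ωT=1.364363, cosh=2.084386, sinh=1.828843; start (x,ẋ)=(-0.244112, -1.103176) → end (x,ẋ)=(-1.634598, -5.928801)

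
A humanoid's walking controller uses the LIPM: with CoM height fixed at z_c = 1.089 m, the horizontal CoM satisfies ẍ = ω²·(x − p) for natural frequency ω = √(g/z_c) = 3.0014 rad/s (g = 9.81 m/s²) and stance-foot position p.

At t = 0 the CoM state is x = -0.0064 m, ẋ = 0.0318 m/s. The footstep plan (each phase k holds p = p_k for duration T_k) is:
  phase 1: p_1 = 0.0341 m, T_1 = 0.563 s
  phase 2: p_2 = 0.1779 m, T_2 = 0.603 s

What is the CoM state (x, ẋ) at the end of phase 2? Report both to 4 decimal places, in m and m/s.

phase 1: p=0.0341, T=0.563, ωT=1.689788, cosh=2.801446, sinh=2.616887; start (x,ẋ)=(-0.006400, 0.031800) → end (x,ẋ)=(-0.051632, -0.229014)
phase 2: p=0.1779, T=0.603, ωT=1.809844, cosh=3.136588, sinh=2.972908; start (x,ẋ)=(-0.051632, -0.229014) → end (x,ẋ)=(-0.768889, -2.766415)

x = -0.7689, ẋ = -2.7664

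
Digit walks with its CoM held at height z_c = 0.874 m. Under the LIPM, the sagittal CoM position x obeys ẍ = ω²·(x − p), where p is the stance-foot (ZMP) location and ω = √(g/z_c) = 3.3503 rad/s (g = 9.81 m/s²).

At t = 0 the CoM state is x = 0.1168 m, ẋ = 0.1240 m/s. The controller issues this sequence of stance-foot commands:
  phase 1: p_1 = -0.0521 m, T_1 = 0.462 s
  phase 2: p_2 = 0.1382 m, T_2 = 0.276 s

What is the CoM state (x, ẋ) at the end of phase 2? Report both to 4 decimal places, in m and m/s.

x = 1.0864, ẋ = 3.3924

phase 1: p=-0.0521, T=0.462, ωT=1.547839, cosh=2.457003, sinh=2.244295; start (x,ẋ)=(0.116800, 0.124000) → end (x,ẋ)=(0.445953, 1.574638)
phase 2: p=0.1382, T=0.276, ωT=0.924683, cosh=1.458863, sinh=1.062206; start (x,ẋ)=(0.445953, 1.574638) → end (x,ẋ)=(1.086405, 3.392383)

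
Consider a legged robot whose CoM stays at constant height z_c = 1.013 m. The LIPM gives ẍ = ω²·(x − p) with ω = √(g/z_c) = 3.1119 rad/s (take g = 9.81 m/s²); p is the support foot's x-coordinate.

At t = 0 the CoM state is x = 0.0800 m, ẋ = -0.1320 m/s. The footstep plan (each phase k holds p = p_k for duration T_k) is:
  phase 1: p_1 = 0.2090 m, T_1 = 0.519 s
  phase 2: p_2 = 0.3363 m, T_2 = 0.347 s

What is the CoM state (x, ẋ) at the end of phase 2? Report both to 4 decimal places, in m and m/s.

phase 1: p=0.2090, T=0.519, ωT=1.615076, cosh=2.613573, sinh=2.414698; start (x,ẋ)=(0.080000, -0.132000) → end (x,ẋ)=(-0.230577, -1.314336)
phase 2: p=0.3363, T=0.347, ωT=1.079829, cosh=1.641915, sinh=1.302262; start (x,ẋ)=(-0.230577, -1.314336) → end (x,ẋ)=(-1.144485, -4.455302)

x = -1.1445, ẋ = -4.4553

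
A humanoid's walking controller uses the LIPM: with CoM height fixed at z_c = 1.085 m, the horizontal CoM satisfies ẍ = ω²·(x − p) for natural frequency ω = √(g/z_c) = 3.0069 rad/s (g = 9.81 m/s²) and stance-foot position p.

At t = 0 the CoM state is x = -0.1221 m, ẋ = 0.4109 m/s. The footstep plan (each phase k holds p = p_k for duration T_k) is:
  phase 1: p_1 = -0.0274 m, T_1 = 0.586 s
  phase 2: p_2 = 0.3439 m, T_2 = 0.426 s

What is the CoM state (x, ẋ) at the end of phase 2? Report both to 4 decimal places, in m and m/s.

phase 1: p=-0.0274, T=0.586, ωT=1.762043, cosh=2.998010, sinh=2.826317; start (x,ẋ)=(-0.122100, 0.410900) → end (x,ẋ)=(0.074911, 0.427079)
phase 2: p=0.3439, T=0.426, ωT=1.280939, cosh=1.938898, sinh=1.661122; start (x,ẋ)=(0.074911, 0.427079) → end (x,ẋ)=(0.058292, -0.515489)

x = 0.0583, ẋ = -0.5155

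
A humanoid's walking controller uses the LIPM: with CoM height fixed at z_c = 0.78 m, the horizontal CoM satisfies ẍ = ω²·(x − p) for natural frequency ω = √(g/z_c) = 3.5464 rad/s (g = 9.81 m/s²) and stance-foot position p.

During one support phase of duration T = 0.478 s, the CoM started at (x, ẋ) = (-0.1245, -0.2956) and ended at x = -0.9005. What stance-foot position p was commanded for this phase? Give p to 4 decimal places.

p = 0.1821

ωT = 3.5464·0.478 = 1.695179; cosh(ωT) = 2.815594, sinh(ωT) = 2.632028
x(T) = p + (x₀−p)·cosh(ωT) + (ẋ₀/ω)·sinh(ωT) ⇒ p·(1 − cosh) = x(T) − x₀·cosh − (ẋ₀/ω)·sinh
numerator   = -0.9005 − (-0.1245)·2.815594 − (-0.2956/3.5464)·2.632028 = -0.330573
denominator = 1 − 2.815594 = -1.815594
p = -0.330573 / -1.815594 = 0.1821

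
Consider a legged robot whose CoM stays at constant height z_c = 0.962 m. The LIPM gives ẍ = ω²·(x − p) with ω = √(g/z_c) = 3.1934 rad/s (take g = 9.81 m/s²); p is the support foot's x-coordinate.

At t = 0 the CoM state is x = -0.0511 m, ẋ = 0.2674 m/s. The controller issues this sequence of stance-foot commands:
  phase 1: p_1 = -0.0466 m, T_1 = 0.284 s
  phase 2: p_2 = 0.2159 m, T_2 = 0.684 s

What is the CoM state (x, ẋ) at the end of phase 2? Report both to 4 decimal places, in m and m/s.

phase 1: p=-0.0466, T=0.284, ωT=0.906926, cosh=1.440230, sinh=1.036466; start (x,ẋ)=(-0.051100, 0.267400) → end (x,ẋ)=(0.033708, 0.370223)
phase 2: p=0.2159, T=0.684, ωT=2.184286, cosh=4.498429, sinh=4.385871; start (x,ẋ)=(0.033708, 0.370223) → end (x,ẋ)=(-0.095208, -0.886334)

x = -0.0952, ẋ = -0.8863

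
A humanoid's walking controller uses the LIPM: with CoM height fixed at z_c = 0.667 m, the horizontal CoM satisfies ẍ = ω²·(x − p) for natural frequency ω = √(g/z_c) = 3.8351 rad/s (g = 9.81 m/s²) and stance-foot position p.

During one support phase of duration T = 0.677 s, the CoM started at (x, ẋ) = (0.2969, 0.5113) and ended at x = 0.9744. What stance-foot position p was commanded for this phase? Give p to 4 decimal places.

ωT = 3.8351·0.677 = 2.596363; cosh(ωT) = 6.744700, sinh(ωT) = 6.670156
x(T) = p + (x₀−p)·cosh(ωT) + (ẋ₀/ω)·sinh(ωT) ⇒ p·(1 − cosh) = x(T) − x₀·cosh − (ẋ₀/ω)·sinh
numerator   = 0.9744 − (0.2969)·6.744700 − (0.5113/3.8351)·6.670156 = -1.917374
denominator = 1 − 6.744700 = -5.744700
p = -1.917374 / -5.744700 = 0.3338

p = 0.3338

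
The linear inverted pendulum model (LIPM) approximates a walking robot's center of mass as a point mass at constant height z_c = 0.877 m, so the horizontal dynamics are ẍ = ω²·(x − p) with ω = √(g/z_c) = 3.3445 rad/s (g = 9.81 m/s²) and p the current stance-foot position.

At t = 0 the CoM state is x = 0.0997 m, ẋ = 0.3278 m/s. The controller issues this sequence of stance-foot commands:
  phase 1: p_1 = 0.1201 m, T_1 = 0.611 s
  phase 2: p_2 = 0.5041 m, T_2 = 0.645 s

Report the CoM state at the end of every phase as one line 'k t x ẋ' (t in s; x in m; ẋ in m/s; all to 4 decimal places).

phase 1: p=0.1201, T=0.611, ωT=2.043490, cosh=3.923534, sinh=3.793958; start (x,ẋ)=(0.099700, 0.327800) → end (x,ẋ)=(0.411912, 1.027281)
phase 2: p=0.5041, T=0.645, ωT=2.157202, cosh=4.381281, sinh=4.265633; start (x,ẋ)=(0.411912, 1.027281) → end (x,ẋ)=(1.410411, 3.185616)

1 0.6110 0.4119 1.0273
2 1.2560 1.4104 3.1856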